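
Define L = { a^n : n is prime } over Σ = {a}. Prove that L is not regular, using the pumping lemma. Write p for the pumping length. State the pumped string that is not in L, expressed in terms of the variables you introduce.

a^{q(1+k)}

Suppose for contradiction that L is regular, and let p be the pumping length.
Let q be a prime with q ≥ p+2 (infinitely many primes exist), and take w = a^q ∈ L with |w| = q ≥ p.
The pumping lemma gives a decomposition w = xyz where |xy| ≤ p and y is nonempty.
Then y = a^k for some k with 1 ≤ k ≤ p.
Since 1 ≤ k ≤ p, |xz| = q-k. Pump with i = q+1: |xy^{q+1}z| = (q-k)+(q+1)k = q+qk = q(1+k), which is composite (both factors ≥ 2). So xy^{q+1}z = a^{q(1+k)} ∉ L.
Contradiction. Therefore L is not regular.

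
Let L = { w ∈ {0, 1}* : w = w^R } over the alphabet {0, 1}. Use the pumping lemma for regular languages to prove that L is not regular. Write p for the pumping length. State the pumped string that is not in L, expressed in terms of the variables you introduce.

Suppose for contradiction that L is regular, and let p be the pumping length.
Take w = 0^p 1 0^p, a palindrome of length 2p+1 ≥ p.
The pumping lemma gives a decomposition w = xyz where |xy| ≤ p and y is nonempty.
Since the first p symbols of w are all 0's and |xy| ≤ p, y lies entirely in the leading 0-block: y = 0^k for some k with 1 ≤ k ≤ p.
Pump with i = 2: xy^2z = 0^{p+k} 1 0^p. Its reverse is 0^p 1 0^{p+k}, which differs from xy^2z since k ≥ 1. So xy^2z is not a palindrome and xy^2z ∉ L.
This contradicts the pumping lemma, so L is not regular.

0^{p+k} 1 0^p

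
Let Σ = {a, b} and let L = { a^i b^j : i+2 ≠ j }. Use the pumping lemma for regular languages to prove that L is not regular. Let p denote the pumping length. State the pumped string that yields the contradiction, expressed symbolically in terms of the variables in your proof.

a^{p+p!} b^{p+p!+2}

Toward a contradiction, assume L is regular with pumping length p.
Choose w = a^p b^{p+p!+2}. Since p ≠ (p+p!+2)-2 = p+p!, w ∈ L; and |w| ≥ p.
Write w = xyz as guaranteed by the lemma, with |xy| ≤ p and y is nonempty.
Since the first p symbols of w are all a's and |xy| ≤ p, y lies entirely in the leading a-block: y = a^k for some k with 1 ≤ k ≤ p.
Since 1 ≤ k ≤ p, k divides p!; set t = 1 + p!/k. Then xy^t z has p + (p!/k)·k = p + p! copies of a. Now the a-count is p+p! and (b-count)-2 = (p+p!+2)-2 = p+p!, so i+2 ≠ j fails. So xy^t z = a^{p+p!} b^{p+p!+2} ∉ L.
This is a contradiction; hence L is not regular.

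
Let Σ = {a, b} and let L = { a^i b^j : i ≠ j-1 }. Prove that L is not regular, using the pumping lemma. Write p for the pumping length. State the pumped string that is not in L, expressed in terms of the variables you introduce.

Assume L is regular; let p be its pumping constant.
Choose w = a^p b^{p+p!+1}. Since p ≠ (p+p!+1)-1 = p+p!, w ∈ L; and |w| ≥ p.
By the pumping lemma, w = xyz with |xy| ≤ p and |y| ≥ 1.
Since the first p symbols of w are all a's and |xy| ≤ p, y lies entirely in the leading a-block: y = a^k for some k with 1 ≤ k ≤ p.
Since 1 ≤ k ≤ p, k divides p!; set t = 1 + p!/k. Then xy^t z has p + (p!/k)·k = p + p! copies of a. Now the a-count is p+p! and (b-count)-1 = (p+p!+1)-1 = p+p!, so i ≠ j-1 fails. So xy^t z = a^{p+p!} b^{p+p!+1} ∉ L.
This is a contradiction; hence L is not regular.

a^{p+p!} b^{p+p!+1}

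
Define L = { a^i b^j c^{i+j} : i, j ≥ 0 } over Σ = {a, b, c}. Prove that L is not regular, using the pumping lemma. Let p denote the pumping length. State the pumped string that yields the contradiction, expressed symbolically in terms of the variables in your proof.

Toward a contradiction, assume L is regular with pumping length p.
Take w = a^p b^p c^{2p} ∈ L (with i=j=p, i+j=2p), |w| = 4p ≥ p.
The pumping lemma gives a decomposition w = xyz where |xy| ≤ p and |y| ≥ 1.
Because |xy| ≤ p and w begins with p copies of a, we have y = a^k with 1 ≤ k ≤ p.
Consider xy^2z = a^{p+k} b^p c^{2p}. Now the a- and b-counts sum to 2p+k, but the c-count is 2p ≠ 2p+k. So xy^2z ∉ L.
This contradicts the pumping lemma, so L is not regular.

a^{p+k} b^p c^{2p}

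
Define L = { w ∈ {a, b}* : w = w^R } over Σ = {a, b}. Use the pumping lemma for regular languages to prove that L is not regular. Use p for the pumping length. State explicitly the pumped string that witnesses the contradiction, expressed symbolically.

a^{p+k} b a^p

Assume L is regular; let p be its pumping constant.
Take w = a^p b a^p, a palindrome of length 2p+1 ≥ p.
The pumping lemma gives a decomposition w = xyz where |xy| ≤ p and |y| > 0.
Because |xy| ≤ p and w begins with p copies of a, we have y = a^k with 1 ≤ k ≤ p.
Pump with i = 2: xy^2z = a^{p+k} b a^p. Its reverse is a^p b a^{p+k}, which differs from xy^2z since k ≥ 1. So xy^2z is not a palindrome and xy^2z ∉ L.
Contradiction. Therefore L is not regular.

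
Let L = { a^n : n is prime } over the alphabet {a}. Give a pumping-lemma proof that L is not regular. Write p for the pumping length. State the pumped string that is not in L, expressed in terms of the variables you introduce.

a^{q(1+k)}

Assume L is regular; let p be its pumping constant.
Let q be a prime with q ≥ p+2 (infinitely many primes exist), and take w = a^q ∈ L with |w| = q ≥ p.
Write w = xyz as guaranteed by the lemma, with |xy| ≤ p and |y| ≥ 1.
Then y = a^k for some k with 1 ≤ k ≤ p.
Since 1 ≤ k ≤ p, |xz| = q-k. Pump with i = q+1: |xy^{q+1}z| = (q-k)+(q+1)k = q+qk = q(1+k), which is composite (both factors ≥ 2). So xy^{q+1}z = a^{q(1+k)} ∉ L.
This contradicts the pumping lemma, so L is not regular.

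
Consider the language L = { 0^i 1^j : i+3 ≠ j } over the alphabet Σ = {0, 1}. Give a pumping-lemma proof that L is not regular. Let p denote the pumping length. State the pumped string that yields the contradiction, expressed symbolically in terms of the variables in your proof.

0^{p+p!} 1^{p+p!+3}

Assume L is regular; let p be its pumping constant.
Choose w = 0^p 1^{p+p!+3}. Since p ≠ (p+p!+3)-3 = p+p!, w ∈ L; and |w| ≥ p.
Write w = xyz as guaranteed by the lemma, with |xy| ≤ p and y is nonempty.
The first p characters of w are 0's, so xy (and hence y) consists only of 0's. Write y = 0^k, 1 ≤ k ≤ p.
Since 1 ≤ k ≤ p, k divides p!; set t = 1 + p!/k. Then xy^t z has p + (p!/k)·k = p + p! copies of 0. Now the 0-count is p+p! and (1-count)-3 = (p+p!+3)-3 = p+p!, so i+3 ≠ j fails. So xy^t z = 0^{p+p!} 1^{p+p!+3} ∉ L.
Contradiction. Therefore L is not regular.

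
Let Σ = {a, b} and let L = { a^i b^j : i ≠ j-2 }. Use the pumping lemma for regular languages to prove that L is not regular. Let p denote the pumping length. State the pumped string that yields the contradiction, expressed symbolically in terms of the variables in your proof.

a^{p+p!} b^{p+p!+2}

Toward a contradiction, assume L is regular with pumping length p.
Choose w = a^p b^{p+p!+2}. Since p ≠ (p+p!+2)-2 = p+p!, w ∈ L; and |w| ≥ p.
Write w = xyz as guaranteed by the lemma, with |xy| ≤ p and |y| ≥ 1.
The first p characters of w are a's, so xy (and hence y) consists only of a's. Write y = a^k, 1 ≤ k ≤ p.
Since 1 ≤ k ≤ p, k divides p!; set t = 1 + p!/k. Then xy^t z has p + (p!/k)·k = p + p! copies of a. Now the a-count is p+p! and (b-count)-2 = (p+p!+2)-2 = p+p!, so i ≠ j-2 fails. So xy^t z = a^{p+p!} b^{p+p!+2} ∉ L.
Contradiction. Therefore L is not regular.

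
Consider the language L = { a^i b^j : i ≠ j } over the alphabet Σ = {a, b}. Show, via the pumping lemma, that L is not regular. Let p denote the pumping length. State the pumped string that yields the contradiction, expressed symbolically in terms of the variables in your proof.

Assume L is regular. Let p be the pumping length given by the pumping lemma.
Choose w = a^p b^{p+p!}. Since p ≠ p+p!, w ∈ L; and |w| ≥ p.
By the pumping lemma, w = xyz with |xy| ≤ p and |y| > 0.
The first p characters of w are a's, so xy (and hence y) consists only of a's. Write y = a^k, 1 ≤ k ≤ p.
Since 1 ≤ k ≤ p, k divides p!; set t = 1 + p!/k. Then xy^t z has p + (p!/k)·k = p + p! copies of a. Now the a-count equals the b-count, so i ≠ j fails. So xy^t z = a^{p+p!} b^{p+p!} ∉ L.
This is a contradiction; hence L is not regular.

a^{p+p!} b^{p+p!}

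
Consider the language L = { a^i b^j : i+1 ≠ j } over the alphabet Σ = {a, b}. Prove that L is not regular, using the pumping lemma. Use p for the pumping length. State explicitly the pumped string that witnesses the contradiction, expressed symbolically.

a^{p+p!} b^{p+p!+1}

Toward a contradiction, assume L is regular with pumping length p.
Choose w = a^p b^{p+p!+1}. Since p ≠ (p+p!+1)-1 = p+p!, w ∈ L; and |w| ≥ p.
The pumping lemma gives a decomposition w = xyz where |xy| ≤ p and y is nonempty.
Because |xy| ≤ p and w begins with p copies of a, we have y = a^k with 1 ≤ k ≤ p.
Since 1 ≤ k ≤ p, k divides p!; set t = 1 + p!/k. Then xy^t z has p + (p!/k)·k = p + p! copies of a. Now the a-count is p+p! and (b-count)-1 = (p+p!+1)-1 = p+p!, so i+1 ≠ j fails. So xy^t z = a^{p+p!} b^{p+p!+1} ∉ L.
Contradiction. Therefore L is not regular.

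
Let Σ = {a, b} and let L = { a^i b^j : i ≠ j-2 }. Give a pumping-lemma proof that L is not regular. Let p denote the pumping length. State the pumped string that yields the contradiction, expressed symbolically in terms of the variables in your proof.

a^{p+p!} b^{p+p!+2}

Assume L is regular. Let p be the pumping length given by the pumping lemma.
Choose w = a^p b^{p+p!+2}. Since p ≠ (p+p!+2)-2 = p+p!, w ∈ L; and |w| ≥ p.
Write w = xyz as guaranteed by the lemma, with |xy| ≤ p and y is nonempty.
Because |xy| ≤ p and w begins with p copies of a, we have y = a^k with 1 ≤ k ≤ p.
Since 1 ≤ k ≤ p, k divides p!; set t = 1 + p!/k. Then xy^t z has p + (p!/k)·k = p + p! copies of a. Now the a-count is p+p! and (b-count)-2 = (p+p!+2)-2 = p+p!, so i ≠ j-2 fails. So xy^t z = a^{p+p!} b^{p+p!+2} ∉ L.
This is a contradiction; hence L is not regular.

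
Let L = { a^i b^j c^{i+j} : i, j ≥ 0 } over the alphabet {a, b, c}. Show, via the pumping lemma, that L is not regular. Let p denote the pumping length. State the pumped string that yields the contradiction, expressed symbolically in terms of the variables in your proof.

Assume L is regular; let p be its pumping constant.
Take w = a^p b^p c^{2p} ∈ L (with i=j=p, i+j=2p), |w| = 4p ≥ p.
By the pumping lemma, w = xyz with |xy| ≤ p and y is nonempty.
Because |xy| ≤ p and w begins with p copies of a, we have y = a^k with 1 ≤ k ≤ p.
Consider xy^2z = a^{p+k} b^p c^{2p}. Now the a- and b-counts sum to 2p+k, but the c-count is 2p ≠ 2p+k. So xy^2z ∉ L.
This is a contradiction; hence L is not regular.

a^{p+k} b^p c^{2p}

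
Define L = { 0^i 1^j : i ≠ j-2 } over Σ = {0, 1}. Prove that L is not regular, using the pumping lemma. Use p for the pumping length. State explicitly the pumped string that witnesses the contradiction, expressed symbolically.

Suppose for contradiction that L is regular, and let p be the pumping length.
Choose w = 0^p 1^{p+p!+2}. Since p ≠ (p+p!+2)-2 = p+p!, w ∈ L; and |w| ≥ p.
Write w = xyz as guaranteed by the lemma, with |xy| ≤ p and |y| ≥ 1.
Since the first p symbols of w are all 0's and |xy| ≤ p, y lies entirely in the leading 0-block: y = 0^k for some k with 1 ≤ k ≤ p.
Since 1 ≤ k ≤ p, k divides p!; set t = 1 + p!/k. Then xy^t z has p + (p!/k)·k = p + p! copies of 0. Now the 0-count is p+p! and (1-count)-2 = (p+p!+2)-2 = p+p!, so i ≠ j-2 fails. So xy^t z = 0^{p+p!} 1^{p+p!+2} ∉ L.
This is a contradiction; hence L is not regular.

0^{p+p!} 1^{p+p!+2}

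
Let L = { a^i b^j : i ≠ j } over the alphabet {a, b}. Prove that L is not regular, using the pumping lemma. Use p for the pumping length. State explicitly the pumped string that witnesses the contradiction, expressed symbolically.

Suppose for contradiction that L is regular, and let p be the pumping length.
Choose w = a^p b^{p+p!}. Since p ≠ p+p!, w ∈ L; and |w| ≥ p.
Write w = xyz as guaranteed by the lemma, with |xy| ≤ p and y is nonempty.
Because |xy| ≤ p and w begins with p copies of a, we have y = a^k with 1 ≤ k ≤ p.
Since 1 ≤ k ≤ p, k divides p!; set t = 1 + p!/k. Then xy^t z has p + (p!/k)·k = p + p! copies of a. Now the a-count equals the b-count, so i ≠ j fails. So xy^t z = a^{p+p!} b^{p+p!} ∉ L.
This is a contradiction; hence L is not regular.

a^{p+p!} b^{p+p!}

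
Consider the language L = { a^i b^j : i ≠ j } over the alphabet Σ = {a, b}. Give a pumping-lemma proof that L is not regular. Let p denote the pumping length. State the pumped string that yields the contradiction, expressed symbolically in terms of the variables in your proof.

a^{p+p!} b^{p+p!}

Assume L is regular; let p be its pumping constant.
Choose w = a^p b^{p+p!}. Since p ≠ p+p!, w ∈ L; and |w| ≥ p.
Write w = xyz as guaranteed by the lemma, with |xy| ≤ p and |y| ≥ 1.
The first p characters of w are a's, so xy (and hence y) consists only of a's. Write y = a^k, 1 ≤ k ≤ p.
Since 1 ≤ k ≤ p, k divides p!; set t = 1 + p!/k. Then xy^t z has p + (p!/k)·k = p + p! copies of a. Now the a-count equals the b-count, so i ≠ j fails. So xy^t z = a^{p+p!} b^{p+p!} ∉ L.
This contradicts the pumping lemma, so L is not regular.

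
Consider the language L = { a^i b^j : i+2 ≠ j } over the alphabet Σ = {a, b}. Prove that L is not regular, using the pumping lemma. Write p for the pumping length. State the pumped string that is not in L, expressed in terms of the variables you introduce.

Suppose for contradiction that L is regular, and let p be the pumping length.
Choose w = a^p b^{p+p!+2}. Since p ≠ (p+p!+2)-2 = p+p!, w ∈ L; and |w| ≥ p.
Write w = xyz as guaranteed by the lemma, with |xy| ≤ p and y is nonempty.
Because |xy| ≤ p and w begins with p copies of a, we have y = a^k with 1 ≤ k ≤ p.
Since 1 ≤ k ≤ p, k divides p!; set t = 1 + p!/k. Then xy^t z has p + (p!/k)·k = p + p! copies of a. Now the a-count is p+p! and (b-count)-2 = (p+p!+2)-2 = p+p!, so i+2 ≠ j fails. So xy^t z = a^{p+p!} b^{p+p!+2} ∉ L.
This contradicts the pumping lemma, so L is not regular.

a^{p+p!} b^{p+p!+2}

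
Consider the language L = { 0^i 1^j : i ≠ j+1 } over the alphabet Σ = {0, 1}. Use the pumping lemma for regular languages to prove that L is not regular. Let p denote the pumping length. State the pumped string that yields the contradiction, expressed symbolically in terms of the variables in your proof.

0^{p+p!} 1^{p+p!-1}

Assume L is regular; let p be its pumping constant.
Choose w = 0^p 1^{p+p!-1}. Since p ≠ (p+p!-1)+1 = p+p!, w ∈ L; and |w| ≥ p.
Write w = xyz as guaranteed by the lemma, with |xy| ≤ p and y is nonempty.
Because |xy| ≤ p and w begins with p copies of 0, we have y = 0^k with 1 ≤ k ≤ p.
Since 1 ≤ k ≤ p, k divides p!; set t = 1 + p!/k. Then xy^t z has p + (p!/k)·k = p + p! copies of 0. Now the 0-count is p+p! and (1-count)+1 = (p+p!-1)+1 = p+p!, so i ≠ j+1 fails. So xy^t z = 0^{p+p!} 1^{p+p!-1} ∉ L.
Contradiction. Therefore L is not regular.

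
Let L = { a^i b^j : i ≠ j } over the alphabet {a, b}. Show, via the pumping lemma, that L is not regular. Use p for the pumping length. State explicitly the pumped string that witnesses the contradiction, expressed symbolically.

Assume L is regular; let p be its pumping constant.
Choose w = a^p b^{p+p!}. Since p ≠ p+p!, w ∈ L; and |w| ≥ p.
By the pumping lemma, w = xyz with |xy| ≤ p and y is nonempty.
Because |xy| ≤ p and w begins with p copies of a, we have y = a^k with 1 ≤ k ≤ p.
Since 1 ≤ k ≤ p, k divides p!; set t = 1 + p!/k. Then xy^t z has p + (p!/k)·k = p + p! copies of a. Now the a-count equals the b-count, so i ≠ j fails. So xy^t z = a^{p+p!} b^{p+p!} ∉ L.
This contradicts the pumping lemma, so L is not regular.

a^{p+p!} b^{p+p!}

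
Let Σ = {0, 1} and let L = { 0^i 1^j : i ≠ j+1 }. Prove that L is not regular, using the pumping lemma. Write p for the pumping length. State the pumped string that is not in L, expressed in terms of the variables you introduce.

0^{p+p!} 1^{p+p!-1}

Assume L is regular. Let p be the pumping length given by the pumping lemma.
Choose w = 0^p 1^{p+p!-1}. Since p ≠ (p+p!-1)+1 = p+p!, w ∈ L; and |w| ≥ p.
The pumping lemma gives a decomposition w = xyz where |xy| ≤ p and |y| > 0.
Because |xy| ≤ p and w begins with p copies of 0, we have y = 0^k with 1 ≤ k ≤ p.
Since 1 ≤ k ≤ p, k divides p!; set t = 1 + p!/k. Then xy^t z has p + (p!/k)·k = p + p! copies of 0. Now the 0-count is p+p! and (1-count)+1 = (p+p!-1)+1 = p+p!, so i ≠ j+1 fails. So xy^t z = 0^{p+p!} 1^{p+p!-1} ∉ L.
Contradiction. Therefore L is not regular.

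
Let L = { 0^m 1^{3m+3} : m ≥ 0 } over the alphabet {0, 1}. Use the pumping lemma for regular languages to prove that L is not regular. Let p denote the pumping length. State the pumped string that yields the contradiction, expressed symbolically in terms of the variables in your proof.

0^{p+k} 1^{3p+3}

Assume L is regular; let p be its pumping constant.
Choose w = 0^p 1^{3p+3}, which is in L with |w| = 4p+3 ≥ p.
Write w = xyz as guaranteed by the lemma, with |xy| ≤ p and y is nonempty.
The first p characters of w are 0's, so xy (and hence y) consists only of 0's. Write y = 0^k, 1 ≤ k ≤ p.
Pump with i = 2: xy^2z = 0^{p+k} 1^{3p+3}. For this to lie in L we would need 3p+3 = 3(p+k)+3, which forces k = 0. But k ≥ 1, so xy^2z ∉ L.
This is a contradiction; hence L is not regular.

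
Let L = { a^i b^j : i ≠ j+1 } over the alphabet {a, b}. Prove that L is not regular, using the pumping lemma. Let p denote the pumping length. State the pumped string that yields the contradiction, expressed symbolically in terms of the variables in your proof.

Toward a contradiction, assume L is regular with pumping length p.
Choose w = a^p b^{p+p!-1}. Since p ≠ (p+p!-1)+1 = p+p!, w ∈ L; and |w| ≥ p.
Write w = xyz as guaranteed by the lemma, with |xy| ≤ p and |y| > 0.
Since the first p symbols of w are all a's and |xy| ≤ p, y lies entirely in the leading a-block: y = a^k for some k with 1 ≤ k ≤ p.
Since 1 ≤ k ≤ p, k divides p!; set t = 1 + p!/k. Then xy^t z has p + (p!/k)·k = p + p! copies of a. Now the a-count is p+p! and (b-count)+1 = (p+p!-1)+1 = p+p!, so i ≠ j+1 fails. So xy^t z = a^{p+p!} b^{p+p!-1} ∉ L.
This contradicts the pumping lemma, so L is not regular.

a^{p+p!} b^{p+p!-1}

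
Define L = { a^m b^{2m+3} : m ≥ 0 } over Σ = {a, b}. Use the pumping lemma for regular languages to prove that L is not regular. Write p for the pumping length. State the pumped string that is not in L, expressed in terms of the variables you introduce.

a^{p+k} b^{2p+3}

Assume L is regular; let p be its pumping constant.
Let w = a^p b^{2p+3} ∈ L; note |w| = 3p+3 ≥ p.
Write w = xyz as guaranteed by the lemma, with |xy| ≤ p and y is nonempty.
The first p characters of w are a's, so xy (and hence y) consists only of a's. Write y = a^k, 1 ≤ k ≤ p.
Pump with i = 2: xy^2z = a^{p+k} b^{2p+3}. For this to lie in L we would need 2p+3 = 2(p+k)+3, which forces k = 0. But k ≥ 1, so xy^2z ∉ L.
This is a contradiction; hence L is not regular.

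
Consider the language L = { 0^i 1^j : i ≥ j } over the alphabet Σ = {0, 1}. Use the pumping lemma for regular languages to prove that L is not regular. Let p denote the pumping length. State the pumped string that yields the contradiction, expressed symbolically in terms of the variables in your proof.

0^{p-k} 1^p

Assume L is regular; let p be its pumping constant.
Choose w = 0^p 1^p ∈ L, with |w| = 2p ≥ p.
By the pumping lemma, w = xyz with |xy| ≤ p and |y| ≥ 1.
Because |xy| ≤ p and w begins with p copies of 0, we have y = 0^k with 1 ≤ k ≤ p.
Consider xy^0z = xz = 0^{p-k} 1^p. Since k ≥ 1, the 0-count p-k is less than p, so i ≥ j fails; thus xz ∉ L.
Contradiction. Therefore L is not regular.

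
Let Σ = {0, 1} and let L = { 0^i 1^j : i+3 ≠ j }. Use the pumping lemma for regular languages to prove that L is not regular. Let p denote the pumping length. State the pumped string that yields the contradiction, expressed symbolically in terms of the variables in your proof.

0^{p+p!} 1^{p+p!+3}

Suppose for contradiction that L is regular, and let p be the pumping length.
Choose w = 0^p 1^{p+p!+3}. Since p ≠ (p+p!+3)-3 = p+p!, w ∈ L; and |w| ≥ p.
Write w = xyz as guaranteed by the lemma, with |xy| ≤ p and |y| ≥ 1.
Since the first p symbols of w are all 0's and |xy| ≤ p, y lies entirely in the leading 0-block: y = 0^k for some k with 1 ≤ k ≤ p.
Since 1 ≤ k ≤ p, k divides p!; set t = 1 + p!/k. Then xy^t z has p + (p!/k)·k = p + p! copies of 0. Now the 0-count is p+p! and (1-count)-3 = (p+p!+3)-3 = p+p!, so i+3 ≠ j fails. So xy^t z = 0^{p+p!} 1^{p+p!+3} ∉ L.
This is a contradiction; hence L is not regular.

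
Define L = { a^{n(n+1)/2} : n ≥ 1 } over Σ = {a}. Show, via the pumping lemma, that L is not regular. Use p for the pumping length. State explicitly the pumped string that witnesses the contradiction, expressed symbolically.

Assume L is regular; let p be its pumping constant.
Take w = a^{p(p+1)/2} ∈ L with |w| = p(p+1)/2 ≥ p.
Write w = xyz as guaranteed by the lemma, with |xy| ≤ p and |y| > 0.
Then y = a^k for some k with 1 ≤ k ≤ p.
Pump with i = 2: xy^2z = a^{p(p+1)/2+k}. Since 1 ≤ k ≤ p, p(p+1)/2 < p(p+1)/2+k ≤ p(p+1)/2+p < (p+1)(p+2)/2, so p(p+1)/2+k is strictly between consecutive triangular numbers. So xy^2z ∉ L.
This is a contradiction; hence L is not regular.

a^{p(p+1)/2+k}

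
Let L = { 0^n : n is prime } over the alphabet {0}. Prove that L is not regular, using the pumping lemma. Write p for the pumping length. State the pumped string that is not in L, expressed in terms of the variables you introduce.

Assume L is regular; let p be its pumping constant.
Let q be a prime with q ≥ p+2 (infinitely many primes exist), and take w = 0^q ∈ L with |w| = q ≥ p.
The pumping lemma gives a decomposition w = xyz where |xy| ≤ p and y is nonempty.
Then y = 0^k for some k with 1 ≤ k ≤ p.
Since 1 ≤ k ≤ p, |xz| = q-k. Pump with i = q+1: |xy^{q+1}z| = (q-k)+(q+1)k = q+qk = q(1+k), which is composite (both factors ≥ 2). So xy^{q+1}z = 0^{q(1+k)} ∉ L.
This contradicts the pumping lemma, so L is not regular.

0^{q(1+k)}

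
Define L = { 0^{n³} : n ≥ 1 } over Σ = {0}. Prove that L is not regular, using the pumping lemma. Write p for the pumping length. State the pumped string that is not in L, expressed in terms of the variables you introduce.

Toward a contradiction, assume L is regular with pumping length p.
Take w = 0^{p³} ∈ L with |w| = p³ ≥ p.
The pumping lemma gives a decomposition w = xyz where |xy| ≤ p and |y| > 0.
Then y = 0^k for some k with 1 ≤ k ≤ p.
Pump with i = 2: xy^2z = 0^{p³+k}. Since 1 ≤ k ≤ p, p³ < p³+k ≤ p³+p < p³+3p²+3p+1 = (p+1)³, so p³+k is not a perfect cube. So xy^2z ∉ L.
This contradicts the pumping lemma, so L is not regular.

0^{p³+k}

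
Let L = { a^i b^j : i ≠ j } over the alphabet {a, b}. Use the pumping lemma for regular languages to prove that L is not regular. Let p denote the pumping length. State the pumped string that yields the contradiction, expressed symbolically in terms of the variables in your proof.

Suppose for contradiction that L is regular, and let p be the pumping length.
Choose w = a^p b^{p+p!}. Since p ≠ p+p!, w ∈ L; and |w| ≥ p.
By the pumping lemma, w = xyz with |xy| ≤ p and y is nonempty.
The first p characters of w are a's, so xy (and hence y) consists only of a's. Write y = a^k, 1 ≤ k ≤ p.
Since 1 ≤ k ≤ p, k divides p!; set t = 1 + p!/k. Then xy^t z has p + (p!/k)·k = p + p! copies of a. Now the a-count equals the b-count, so i ≠ j fails. So xy^t z = a^{p+p!} b^{p+p!} ∉ L.
Contradiction. Therefore L is not regular.

a^{p+p!} b^{p+p!}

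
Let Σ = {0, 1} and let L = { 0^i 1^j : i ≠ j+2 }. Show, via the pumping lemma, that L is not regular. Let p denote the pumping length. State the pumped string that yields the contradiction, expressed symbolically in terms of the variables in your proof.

Assume L is regular; let p be its pumping constant.
Choose w = 0^p 1^{p+p!-2}. Since p ≠ (p+p!-2)+2 = p+p!, w ∈ L; and |w| ≥ p.
Write w = xyz as guaranteed by the lemma, with |xy| ≤ p and y is nonempty.
Since the first p symbols of w are all 0's and |xy| ≤ p, y lies entirely in the leading 0-block: y = 0^k for some k with 1 ≤ k ≤ p.
Since 1 ≤ k ≤ p, k divides p!; set t = 1 + p!/k. Then xy^t z has p + (p!/k)·k = p + p! copies of 0. Now the 0-count is p+p! and (1-count)+2 = (p+p!-2)+2 = p+p!, so i ≠ j+2 fails. So xy^t z = 0^{p+p!} 1^{p+p!-2} ∉ L.
This is a contradiction; hence L is not regular.

0^{p+p!} 1^{p+p!-2}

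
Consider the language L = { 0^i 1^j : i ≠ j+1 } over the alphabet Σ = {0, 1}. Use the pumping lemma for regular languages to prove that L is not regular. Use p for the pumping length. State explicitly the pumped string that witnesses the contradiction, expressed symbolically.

0^{p+p!} 1^{p+p!-1}

Suppose for contradiction that L is regular, and let p be the pumping length.
Choose w = 0^p 1^{p+p!-1}. Since p ≠ (p+p!-1)+1 = p+p!, w ∈ L; and |w| ≥ p.
By the pumping lemma, w = xyz with |xy| ≤ p and |y| > 0.
Because |xy| ≤ p and w begins with p copies of 0, we have y = 0^k with 1 ≤ k ≤ p.
Since 1 ≤ k ≤ p, k divides p!; set t = 1 + p!/k. Then xy^t z has p + (p!/k)·k = p + p! copies of 0. Now the 0-count is p+p! and (1-count)+1 = (p+p!-1)+1 = p+p!, so i ≠ j+1 fails. So xy^t z = 0^{p+p!} 1^{p+p!-1} ∉ L.
Contradiction. Therefore L is not regular.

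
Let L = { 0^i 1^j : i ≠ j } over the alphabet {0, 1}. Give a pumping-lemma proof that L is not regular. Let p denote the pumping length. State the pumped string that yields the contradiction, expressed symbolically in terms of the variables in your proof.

0^{p+p!} 1^{p+p!}

Toward a contradiction, assume L is regular with pumping length p.
Choose w = 0^p 1^{p+p!}. Since p ≠ p+p!, w ∈ L; and |w| ≥ p.
The pumping lemma gives a decomposition w = xyz where |xy| ≤ p and y is nonempty.
Because |xy| ≤ p and w begins with p copies of 0, we have y = 0^k with 1 ≤ k ≤ p.
Since 1 ≤ k ≤ p, k divides p!; set t = 1 + p!/k. Then xy^t z has p + (p!/k)·k = p + p! copies of 0. Now the 0-count equals the 1-count, so i ≠ j fails. So xy^t z = 0^{p+p!} 1^{p+p!} ∉ L.
This contradicts the pumping lemma, so L is not regular.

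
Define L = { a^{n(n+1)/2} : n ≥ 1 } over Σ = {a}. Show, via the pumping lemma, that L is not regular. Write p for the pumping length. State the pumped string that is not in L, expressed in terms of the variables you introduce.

a^{p(p+1)/2+k}

Assume L is regular. Let p be the pumping length given by the pumping lemma.
Take w = a^{p(p+1)/2} ∈ L with |w| = p(p+1)/2 ≥ p.
Write w = xyz as guaranteed by the lemma, with |xy| ≤ p and |y| ≥ 1.
Then y = a^k for some k with 1 ≤ k ≤ p.
Pump with i = 2: xy^2z = a^{p(p+1)/2+k}. Since 1 ≤ k ≤ p, p(p+1)/2 < p(p+1)/2+k ≤ p(p+1)/2+p < (p+1)(p+2)/2, so p(p+1)/2+k is strictly between consecutive triangular numbers. So xy^2z ∉ L.
This is a contradiction; hence L is not regular.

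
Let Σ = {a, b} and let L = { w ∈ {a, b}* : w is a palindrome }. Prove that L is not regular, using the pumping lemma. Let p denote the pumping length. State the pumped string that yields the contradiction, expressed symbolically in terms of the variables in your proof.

a^{p+k} b a^p

Assume L is regular. Let p be the pumping length given by the pumping lemma.
Take w = a^p b a^p, a palindrome of length 2p+1 ≥ p.
By the pumping lemma, w = xyz with |xy| ≤ p and |y| > 0.
Since the first p symbols of w are all a's and |xy| ≤ p, y lies entirely in the leading a-block: y = a^k for some k with 1 ≤ k ≤ p.
Pump with i = 2: xy^2z = a^{p+k} b a^p. Its reverse is a^p b a^{p+k}, which differs from xy^2z since k ≥ 1. So xy^2z is not a palindrome and xy^2z ∉ L.
This is a contradiction; hence L is not regular.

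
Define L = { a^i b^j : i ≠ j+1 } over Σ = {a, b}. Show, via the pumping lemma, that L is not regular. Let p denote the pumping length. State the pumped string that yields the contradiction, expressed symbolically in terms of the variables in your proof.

Toward a contradiction, assume L is regular with pumping length p.
Choose w = a^p b^{p+p!-1}. Since p ≠ (p+p!-1)+1 = p+p!, w ∈ L; and |w| ≥ p.
Write w = xyz as guaranteed by the lemma, with |xy| ≤ p and |y| ≥ 1.
Because |xy| ≤ p and w begins with p copies of a, we have y = a^k with 1 ≤ k ≤ p.
Since 1 ≤ k ≤ p, k divides p!; set t = 1 + p!/k. Then xy^t z has p + (p!/k)·k = p + p! copies of a. Now the a-count is p+p! and (b-count)+1 = (p+p!-1)+1 = p+p!, so i ≠ j+1 fails. So xy^t z = a^{p+p!} b^{p+p!-1} ∉ L.
This is a contradiction; hence L is not regular.

a^{p+p!} b^{p+p!-1}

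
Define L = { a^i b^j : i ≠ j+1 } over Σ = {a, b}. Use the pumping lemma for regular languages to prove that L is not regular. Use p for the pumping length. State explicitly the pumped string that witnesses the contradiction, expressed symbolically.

Assume L is regular; let p be its pumping constant.
Choose w = a^p b^{p+p!-1}. Since p ≠ (p+p!-1)+1 = p+p!, w ∈ L; and |w| ≥ p.
By the pumping lemma, w = xyz with |xy| ≤ p and y is nonempty.
The first p characters of w are a's, so xy (and hence y) consists only of a's. Write y = a^k, 1 ≤ k ≤ p.
Since 1 ≤ k ≤ p, k divides p!; set t = 1 + p!/k. Then xy^t z has p + (p!/k)·k = p + p! copies of a. Now the a-count is p+p! and (b-count)+1 = (p+p!-1)+1 = p+p!, so i ≠ j+1 fails. So xy^t z = a^{p+p!} b^{p+p!-1} ∉ L.
Contradiction. Therefore L is not regular.

a^{p+p!} b^{p+p!-1}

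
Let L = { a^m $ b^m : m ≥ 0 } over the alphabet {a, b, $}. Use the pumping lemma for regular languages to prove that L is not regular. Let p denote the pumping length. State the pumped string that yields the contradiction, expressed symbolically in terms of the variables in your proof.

Assume L is regular. Let p be the pumping length given by the pumping lemma.
Take w = a^p $ b^p ∈ L with |w| = 2p+1 ≥ p.
By the pumping lemma, w = xyz with |xy| ≤ p and |y| ≥ 1.
Since the first p symbols of w are all a's and |xy| ≤ p, y lies entirely in the leading a-block: y = a^k for some k with 1 ≤ k ≤ p.
Pump with i = 2: xy^2z = a^{p+k} $ b^p, which would require p+k = p. But k ≥ 1, so xy^2z ∉ L.
This contradicts the pumping lemma, so L is not regular.

a^{p+k} $ b^p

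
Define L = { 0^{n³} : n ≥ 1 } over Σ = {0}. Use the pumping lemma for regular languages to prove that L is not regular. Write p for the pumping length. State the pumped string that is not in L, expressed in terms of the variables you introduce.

Assume L is regular. Let p be the pumping length given by the pumping lemma.
Take w = 0^{p³} ∈ L with |w| = p³ ≥ p.
The pumping lemma gives a decomposition w = xyz where |xy| ≤ p and |y| > 0.
Then y = 0^k for some k with 1 ≤ k ≤ p.
Pump with i = 2: xy^2z = 0^{p³+k}. Since 1 ≤ k ≤ p, p³ < p³+k ≤ p³+p < p³+3p²+3p+1 = (p+1)³, so p³+k is not a perfect cube. So xy^2z ∉ L.
Contradiction. Therefore L is not regular.

0^{p³+k}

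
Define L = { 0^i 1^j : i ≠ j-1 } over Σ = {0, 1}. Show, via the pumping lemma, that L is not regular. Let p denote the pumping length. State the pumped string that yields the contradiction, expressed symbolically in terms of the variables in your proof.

0^{p+p!} 1^{p+p!+1}

Toward a contradiction, assume L is regular with pumping length p.
Choose w = 0^p 1^{p+p!+1}. Since p ≠ (p+p!+1)-1 = p+p!, w ∈ L; and |w| ≥ p.
The pumping lemma gives a decomposition w = xyz where |xy| ≤ p and |y| ≥ 1.
The first p characters of w are 0's, so xy (and hence y) consists only of 0's. Write y = 0^k, 1 ≤ k ≤ p.
Since 1 ≤ k ≤ p, k divides p!; set t = 1 + p!/k. Then xy^t z has p + (p!/k)·k = p + p! copies of 0. Now the 0-count is p+p! and (1-count)-1 = (p+p!+1)-1 = p+p!, so i ≠ j-1 fails. So xy^t z = 0^{p+p!} 1^{p+p!+1} ∉ L.
This is a contradiction; hence L is not regular.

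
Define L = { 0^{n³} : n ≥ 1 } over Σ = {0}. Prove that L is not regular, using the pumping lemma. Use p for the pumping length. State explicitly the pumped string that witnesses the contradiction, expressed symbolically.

Suppose for contradiction that L is regular, and let p be the pumping length.
Take w = 0^{p³} ∈ L with |w| = p³ ≥ p.
The pumping lemma gives a decomposition w = xyz where |xy| ≤ p and |y| ≥ 1.
Then y = 0^k for some k with 1 ≤ k ≤ p.
Pump with i = 2: xy^2z = 0^{p³+k}. Since 1 ≤ k ≤ p, p³ < p³+k ≤ p³+p < p³+3p²+3p+1 = (p+1)³, so p³+k is not a perfect cube. So xy^2z ∉ L.
This is a contradiction; hence L is not regular.

0^{p³+k}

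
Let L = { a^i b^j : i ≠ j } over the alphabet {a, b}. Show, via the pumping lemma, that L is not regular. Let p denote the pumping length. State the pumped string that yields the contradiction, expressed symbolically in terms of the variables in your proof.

a^{p+p!} b^{p+p!}

Assume L is regular; let p be its pumping constant.
Choose w = a^p b^{p+p!}. Since p ≠ p+p!, w ∈ L; and |w| ≥ p.
The pumping lemma gives a decomposition w = xyz where |xy| ≤ p and y is nonempty.
Because |xy| ≤ p and w begins with p copies of a, we have y = a^k with 1 ≤ k ≤ p.
Since 1 ≤ k ≤ p, k divides p!; set t = 1 + p!/k. Then xy^t z has p + (p!/k)·k = p + p! copies of a. Now the a-count equals the b-count, so i ≠ j fails. So xy^t z = a^{p+p!} b^{p+p!} ∉ L.
This is a contradiction; hence L is not regular.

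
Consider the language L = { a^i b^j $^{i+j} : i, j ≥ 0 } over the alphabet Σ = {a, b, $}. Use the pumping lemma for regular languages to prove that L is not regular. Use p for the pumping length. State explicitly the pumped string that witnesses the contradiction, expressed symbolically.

Toward a contradiction, assume L is regular with pumping length p.
Take w = a^p b^p $^{2p} ∈ L (with i=j=p, i+j=2p), |w| = 4p ≥ p.
Write w = xyz as guaranteed by the lemma, with |xy| ≤ p and y is nonempty.
Since the first p symbols of w are all a's and |xy| ≤ p, y lies entirely in the leading a-block: y = a^k for some k with 1 ≤ k ≤ p.
Consider xy^2z = a^{p+k} b^p $^{2p}. Now the a- and b-counts sum to 2p+k, but the $-count is 2p ≠ 2p+k. So xy^2z ∉ L.
This is a contradiction; hence L is not regular.

a^{p+k} b^p $^{2p}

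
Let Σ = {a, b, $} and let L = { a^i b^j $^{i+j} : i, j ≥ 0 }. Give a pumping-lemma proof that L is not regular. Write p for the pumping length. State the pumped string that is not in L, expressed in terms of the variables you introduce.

Assume L is regular; let p be its pumping constant.
Take w = a^p b^p $^{2p} ∈ L (with i=j=p, i+j=2p), |w| = 4p ≥ p.
Write w = xyz as guaranteed by the lemma, with |xy| ≤ p and y is nonempty.
Because |xy| ≤ p and w begins with p copies of a, we have y = a^k with 1 ≤ k ≤ p.
Consider xy^2z = a^{p+k} b^p $^{2p}. Now the a- and b-counts sum to 2p+k, but the $-count is 2p ≠ 2p+k. So xy^2z ∉ L.
Contradiction. Therefore L is not regular.

a^{p+k} b^p $^{2p}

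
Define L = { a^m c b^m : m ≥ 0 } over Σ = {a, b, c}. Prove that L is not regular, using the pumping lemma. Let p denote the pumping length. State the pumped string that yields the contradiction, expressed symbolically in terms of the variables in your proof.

a^{p+k} c b^p

Assume L is regular; let p be its pumping constant.
Take w = a^p c b^p ∈ L with |w| = 2p+1 ≥ p.
Write w = xyz as guaranteed by the lemma, with |xy| ≤ p and |y| ≥ 1.
Since the first p symbols of w are all a's and |xy| ≤ p, y lies entirely in the leading a-block: y = a^k for some k with 1 ≤ k ≤ p.
Pump with i = 2: xy^2z = a^{p+k} c b^p, which would require p+k = p. But k ≥ 1, so xy^2z ∉ L.
This contradicts the pumping lemma, so L is not regular.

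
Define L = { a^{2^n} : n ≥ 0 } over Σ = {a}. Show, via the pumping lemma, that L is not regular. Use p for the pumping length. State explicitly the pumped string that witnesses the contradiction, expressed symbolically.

a^{2^p+k}

Assume L is regular. Let p be the pumping length given by the pumping lemma.
Take w = a^{2^p} ∈ L with |w| = 2^p ≥ p.
By the pumping lemma, w = xyz with |xy| ≤ p and |y| > 0.
Then y = a^k for some k with 1 ≤ k ≤ p.
Pump with i = 2: xy^2z = a^{2^p+k}. Since 1 ≤ k ≤ p < 2^p, we have 2^p < 2^p+k < 2^{p+1}, so 2^p+k is not a power of 2. So xy^2z ∉ L.
Contradiction. Therefore L is not regular.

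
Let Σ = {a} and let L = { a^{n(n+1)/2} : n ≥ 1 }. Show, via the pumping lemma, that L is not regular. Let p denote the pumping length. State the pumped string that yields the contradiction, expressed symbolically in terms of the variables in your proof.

Toward a contradiction, assume L is regular with pumping length p.
Take w = a^{p(p+1)/2} ∈ L with |w| = p(p+1)/2 ≥ p.
The pumping lemma gives a decomposition w = xyz where |xy| ≤ p and |y| > 0.
Then y = a^k for some k with 1 ≤ k ≤ p.
Pump with i = 2: xy^2z = a^{p(p+1)/2+k}. Since 1 ≤ k ≤ p, p(p+1)/2 < p(p+1)/2+k ≤ p(p+1)/2+p < (p+1)(p+2)/2, so p(p+1)/2+k is strictly between consecutive triangular numbers. So xy^2z ∉ L.
This is a contradiction; hence L is not regular.

a^{p(p+1)/2+k}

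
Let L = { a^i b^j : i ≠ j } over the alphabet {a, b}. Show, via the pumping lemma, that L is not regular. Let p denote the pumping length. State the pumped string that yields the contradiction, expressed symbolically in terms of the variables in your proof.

a^{p+p!} b^{p+p!}

Toward a contradiction, assume L is regular with pumping length p.
Choose w = a^p b^{p+p!}. Since p ≠ p+p!, w ∈ L; and |w| ≥ p.
By the pumping lemma, w = xyz with |xy| ≤ p and |y| ≥ 1.
The first p characters of w are a's, so xy (and hence y) consists only of a's. Write y = a^k, 1 ≤ k ≤ p.
Since 1 ≤ k ≤ p, k divides p!; set t = 1 + p!/k. Then xy^t z has p + (p!/k)·k = p + p! copies of a. Now the a-count equals the b-count, so i ≠ j fails. So xy^t z = a^{p+p!} b^{p+p!} ∉ L.
Contradiction. Therefore L is not regular.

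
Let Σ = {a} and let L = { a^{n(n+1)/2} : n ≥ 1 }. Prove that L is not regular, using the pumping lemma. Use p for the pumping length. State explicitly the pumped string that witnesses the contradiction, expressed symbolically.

a^{p(p+1)/2+k}

Assume L is regular. Let p be the pumping length given by the pumping lemma.
Take w = a^{p(p+1)/2} ∈ L with |w| = p(p+1)/2 ≥ p.
By the pumping lemma, w = xyz with |xy| ≤ p and |y| ≥ 1.
Then y = a^k for some k with 1 ≤ k ≤ p.
Pump with i = 2: xy^2z = a^{p(p+1)/2+k}. Since 1 ≤ k ≤ p, p(p+1)/2 < p(p+1)/2+k ≤ p(p+1)/2+p < (p+1)(p+2)/2, so p(p+1)/2+k is strictly between consecutive triangular numbers. So xy^2z ∉ L.
Contradiction. Therefore L is not regular.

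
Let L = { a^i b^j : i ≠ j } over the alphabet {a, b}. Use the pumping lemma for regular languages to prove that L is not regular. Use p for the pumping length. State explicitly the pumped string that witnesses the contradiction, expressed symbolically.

Assume L is regular; let p be its pumping constant.
Choose w = a^p b^{p+p!}. Since p ≠ p+p!, w ∈ L; and |w| ≥ p.
By the pumping lemma, w = xyz with |xy| ≤ p and |y| ≥ 1.
Because |xy| ≤ p and w begins with p copies of a, we have y = a^k with 1 ≤ k ≤ p.
Since 1 ≤ k ≤ p, k divides p!; set t = 1 + p!/k. Then xy^t z has p + (p!/k)·k = p + p! copies of a. Now the a-count equals the b-count, so i ≠ j fails. So xy^t z = a^{p+p!} b^{p+p!} ∉ L.
Contradiction. Therefore L is not regular.

a^{p+p!} b^{p+p!}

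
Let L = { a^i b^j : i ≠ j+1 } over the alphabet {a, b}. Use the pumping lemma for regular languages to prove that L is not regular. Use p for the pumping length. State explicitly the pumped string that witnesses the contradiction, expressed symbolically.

a^{p+p!} b^{p+p!-1}

Assume L is regular; let p be its pumping constant.
Choose w = a^p b^{p+p!-1}. Since p ≠ (p+p!-1)+1 = p+p!, w ∈ L; and |w| ≥ p.
The pumping lemma gives a decomposition w = xyz where |xy| ≤ p and |y| ≥ 1.
Because |xy| ≤ p and w begins with p copies of a, we have y = a^k with 1 ≤ k ≤ p.
Since 1 ≤ k ≤ p, k divides p!; set t = 1 + p!/k. Then xy^t z has p + (p!/k)·k = p + p! copies of a. Now the a-count is p+p! and (b-count)+1 = (p+p!-1)+1 = p+p!, so i ≠ j+1 fails. So xy^t z = a^{p+p!} b^{p+p!-1} ∉ L.
This contradicts the pumping lemma, so L is not regular.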